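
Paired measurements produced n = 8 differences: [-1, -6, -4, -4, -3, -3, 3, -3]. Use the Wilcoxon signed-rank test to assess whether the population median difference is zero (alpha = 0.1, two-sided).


Step 1: Drop any zero differences (none here) and take |d_i|.
|d| = [1, 6, 4, 4, 3, 3, 3, 3]
Step 2: Midrank |d_i| (ties get averaged ranks).
ranks: |1|->1, |6|->8, |4|->6.5, |4|->6.5, |3|->3.5, |3|->3.5, |3|->3.5, |3|->3.5
Step 3: Attach original signs; sum ranks with positive sign and with negative sign.
W+ = 3.5 = 3.5
W- = 1 + 8 + 6.5 + 6.5 + 3.5 + 3.5 + 3.5 = 32.5
(Check: W+ + W- = 36 should equal n(n+1)/2 = 36.)
Step 4: Test statistic W = min(W+, W-) = 3.5.
Step 5: Ties in |d|, so use the tie-corrected normal approximation.
        E[W] = n(n+1)/4 = 8*9/4 = 18.
        Tie groups: |d|=3 (t=4), |d|=4 (t=2); sum(t^3 - t) = 66.
        Var[W] = n(n+1)(2n+1)/24 - sum(t^3-t)/48 = 1224/24 - 66/48 = 49.625.
        z = (W - E[W]) / sqrt(Var[W]) = (3.5 - 18) / 7.0445 = -2.0583.
        Two-sided p = 2*Phi(z) = 0.039557.
Step 6: alpha = 0.1. reject H0.

W+ = 3.5, W- = 32.5, W = min = 3.5, p = 0.039557, reject H0.


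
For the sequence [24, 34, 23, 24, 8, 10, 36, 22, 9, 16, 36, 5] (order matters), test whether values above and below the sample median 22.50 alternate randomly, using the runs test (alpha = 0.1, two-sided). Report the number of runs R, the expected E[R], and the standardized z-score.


Step 1: Compute median = 22.50; label A = above, B = below.
Labels in order: AAAABBABBBAB  (n_A = 6, n_B = 6)
Step 2: Count runs R = 6.
Step 3: Under H0 (random ordering), E[R] = 2*n_A*n_B/(n_A+n_B) + 1 = 2*6*6/12 + 1 = 7.0000.
        Var[R] = 2*n_A*n_B*(2*n_A*n_B - n_A - n_B) / ((n_A+n_B)^2 * (n_A+n_B-1)) = 4320/1584 = 2.7273.
        SD[R] = 1.6514.
Step 4: Continuity-corrected z = (R + 0.5 - E[R]) / SD[R] = (6 + 0.5 - 7.0000) / 1.6514 = -0.3028.
Step 5: Two-sided p-value via normal approximation = 2*(1 - Phi(|z|)) = 0.762069.
Step 6: alpha = 0.1. fail to reject H0.

R = 6, z = -0.3028, p = 0.762069, fail to reject H0.


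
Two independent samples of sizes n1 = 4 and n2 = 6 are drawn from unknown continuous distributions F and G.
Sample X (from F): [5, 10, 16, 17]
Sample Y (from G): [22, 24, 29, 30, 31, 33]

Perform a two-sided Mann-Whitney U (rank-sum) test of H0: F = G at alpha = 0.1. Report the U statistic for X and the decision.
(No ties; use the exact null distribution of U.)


Step 1: Combine and sort all 10 observations; assign midranks.
sorted (value, group): (5,X), (10,X), (16,X), (17,X), (22,Y), (24,Y), (29,Y), (30,Y), (31,Y), (33,Y)
ranks: 5->1, 10->2, 16->3, 17->4, 22->5, 24->6, 29->7, 30->8, 31->9, 33->10
Step 2: Rank sum for X: R1 = 1 + 2 + 3 + 4 = 10.
Step 3: U_X = R1 - n1(n1+1)/2 = 10 - 4*5/2 = 10 - 10 = 0.
       U_Y = n1*n2 - U_X = 24 - 0 = 24.
Step 4: No ties, so the exact null distribution of U (based on enumerating the C(10,4) = 210 equally likely rank assignments) gives the two-sided p-value.
Step 5: p-value = 0.009524; compare to alpha = 0.1. reject H0.

U_X = 0, p = 0.009524, reject H0 at alpha = 0.1.


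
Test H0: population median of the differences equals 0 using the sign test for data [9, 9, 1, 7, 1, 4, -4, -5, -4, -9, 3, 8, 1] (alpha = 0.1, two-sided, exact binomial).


Step 1: Discard zero differences. Original n = 13; n_eff = number of nonzero differences = 13.
Nonzero differences (with sign): +9, +9, +1, +7, +1, +4, -4, -5, -4, -9, +3, +8, +1
Step 2: Count signs: positive = 9, negative = 4.
Step 3: Under H0: P(positive) = 0.5, so the number of positives S ~ Bin(13, 0.5).
Step 4: Two-sided exact p-value = sum of Bin(13,0.5) probabilities at or below the observed probability = 0.266846.
Step 5: alpha = 0.1. fail to reject H0.

n_eff = 13, pos = 9, neg = 4, p = 0.266846, fail to reject H0.


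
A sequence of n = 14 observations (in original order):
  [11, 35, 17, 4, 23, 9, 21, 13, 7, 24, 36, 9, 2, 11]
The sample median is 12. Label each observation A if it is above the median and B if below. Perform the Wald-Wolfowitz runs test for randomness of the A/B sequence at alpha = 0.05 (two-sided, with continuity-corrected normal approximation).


Step 1: Compute median = 12; label A = above, B = below.
Labels in order: BAABABAABAABBB  (n_A = 7, n_B = 7)
Step 2: Count runs R = 9.
Step 3: Under H0 (random ordering), E[R] = 2*n_A*n_B/(n_A+n_B) + 1 = 2*7*7/14 + 1 = 8.0000.
        Var[R] = 2*n_A*n_B*(2*n_A*n_B - n_A - n_B) / ((n_A+n_B)^2 * (n_A+n_B-1)) = 8232/2548 = 3.2308.
        SD[R] = 1.7974.
Step 4: Continuity-corrected z = (R - 0.5 - E[R]) / SD[R] = (9 - 0.5 - 8.0000) / 1.7974 = 0.2782.
Step 5: Two-sided p-value via normal approximation = 2*(1 - Phi(|z|)) = 0.780879.
Step 6: alpha = 0.05. fail to reject H0.

R = 9, z = 0.2782, p = 0.780879, fail to reject H0.


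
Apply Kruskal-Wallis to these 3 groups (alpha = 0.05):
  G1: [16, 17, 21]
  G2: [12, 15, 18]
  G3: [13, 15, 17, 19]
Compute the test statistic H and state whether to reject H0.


Step 1: Combine all N = 10 observations and assign midranks.
sorted (value, group, rank): (12,G2,1), (13,G3,2), (15,G2,3.5), (15,G3,3.5), (16,G1,5), (17,G1,6.5), (17,G3,6.5), (18,G2,8), (19,G3,9), (21,G1,10)
Step 2: Sum ranks within each group.
R_1 = 21.5 (n_1 = 3)
R_2 = 12.5 (n_2 = 3)
R_3 = 21 (n_3 = 4)
Step 3: H = 12/(N(N+1)) * sum(R_i^2/n_i) - 3(N+1)
     = 12/(10*11) * (21.5^2/3 + 12.5^2/3 + 21^2/4) - 3*11
     = 0.109091 * 316.417 - 33
     = 1.518182.
Step 4: Ties present; correction factor C = 1 - 12/(10^3 - 10) = 0.987879. Corrected H = 1.518182 / 0.987879 = 1.536810.
Step 5: Under H0, H ~ chi^2(2); p-value = 0.463752.
Step 6: alpha = 0.05. fail to reject H0.

H = 1.5368, df = 2, p = 0.463752, fail to reject H0.


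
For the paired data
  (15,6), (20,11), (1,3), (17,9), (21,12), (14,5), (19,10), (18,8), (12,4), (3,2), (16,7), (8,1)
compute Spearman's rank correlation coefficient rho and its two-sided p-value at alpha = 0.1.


Step 1: Rank x and y separately (midranks; no ties here).
rank(x): 15->6, 20->11, 1->1, 17->8, 21->12, 14->5, 19->10, 18->9, 12->4, 3->2, 16->7, 8->3
rank(y): 6->6, 11->11, 3->3, 9->9, 12->12, 5->5, 10->10, 8->8, 4->4, 2->2, 7->7, 1->1
Step 2: d_i = R_x(i) - R_y(i); compute d_i^2.
  (6-6)^2=0, (11-11)^2=0, (1-3)^2=4, (8-9)^2=1, (12-12)^2=0, (5-5)^2=0, (10-10)^2=0, (9-8)^2=1, (4-4)^2=0, (2-2)^2=0, (7-7)^2=0, (3-1)^2=4
sum(d^2) = 10.
Step 3: rho = 1 - 6*10 / (12*(12^2 - 1)) = 1 - 60/1716 = 0.965035.
Step 4: Under H0, t = rho * sqrt((n-2)/(1-rho^2)) = 11.6424 ~ t(10).
Step 5: Two-sided p-value from the t-distribution with 10 df = 0.000000.
Step 6: alpha = 0.1. reject H0.

rho = 0.9650, p = 0.000000, reject H0 at alpha = 0.1.


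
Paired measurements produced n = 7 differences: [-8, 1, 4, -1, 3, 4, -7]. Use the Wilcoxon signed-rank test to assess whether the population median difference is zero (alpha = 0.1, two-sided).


Step 1: Drop any zero differences (none here) and take |d_i|.
|d| = [8, 1, 4, 1, 3, 4, 7]
Step 2: Midrank |d_i| (ties get averaged ranks).
ranks: |8|->7, |1|->1.5, |4|->4.5, |1|->1.5, |3|->3, |4|->4.5, |7|->6
Step 3: Attach original signs; sum ranks with positive sign and with negative sign.
W+ = 1.5 + 4.5 + 3 + 4.5 = 13.5
W- = 7 + 1.5 + 6 = 14.5
(Check: W+ + W- = 28 should equal n(n+1)/2 = 28.)
Step 4: Test statistic W = min(W+, W-) = 13.5.
Step 5: Ties in |d|, so use the tie-corrected normal approximation.
        E[W] = n(n+1)/4 = 7*8/4 = 14.
        Tie groups: |d|=1 (t=2), |d|=4 (t=2); sum(t^3 - t) = 12.
        Var[W] = n(n+1)(2n+1)/24 - sum(t^3-t)/48 = 840/24 - 12/48 = 34.75.
        z = (W - E[W]) / sqrt(Var[W]) = (13.5 - 14) / 5.8949 = -0.0848.
        Two-sided p = 2*Phi(z) = 0.932405.
Step 6: alpha = 0.1. fail to reject H0.

W+ = 13.5, W- = 14.5, W = min = 13.5, p = 0.932405, fail to reject H0.


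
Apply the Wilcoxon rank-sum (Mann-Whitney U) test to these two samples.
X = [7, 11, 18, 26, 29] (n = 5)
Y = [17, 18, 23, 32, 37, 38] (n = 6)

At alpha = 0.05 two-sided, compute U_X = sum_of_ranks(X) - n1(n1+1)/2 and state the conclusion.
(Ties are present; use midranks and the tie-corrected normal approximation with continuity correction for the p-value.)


Step 1: Combine and sort all 11 observations; assign midranks.
sorted (value, group): (7,X), (11,X), (17,Y), (18,X), (18,Y), (23,Y), (26,X), (29,X), (32,Y), (37,Y), (38,Y)
ranks: 7->1, 11->2, 17->3, 18->4.5, 18->4.5, 23->6, 26->7, 29->8, 32->9, 37->10, 38->11
Step 2: Rank sum for X: R1 = 1 + 2 + 4.5 + 7 + 8 = 22.5.
Step 3: U_X = R1 - n1(n1+1)/2 = 22.5 - 5*6/2 = 22.5 - 15 = 7.5.
       U_Y = n1*n2 - U_X = 30 - 7.5 = 22.5.
Step 4: Ties are present, so use the tie-corrected normal approximation (with continuity correction) for the p-value.
Step 5: p-value = 0.200217; compare to alpha = 0.05. fail to reject H0.

U_X = 7.5, p = 0.200217, fail to reject H0 at alpha = 0.05.


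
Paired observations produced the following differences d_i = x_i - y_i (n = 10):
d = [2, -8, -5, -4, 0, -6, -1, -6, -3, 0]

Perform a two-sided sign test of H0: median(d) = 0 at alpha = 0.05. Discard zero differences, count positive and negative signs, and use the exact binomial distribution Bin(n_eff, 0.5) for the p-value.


Step 1: Discard zero differences. Original n = 10; n_eff = number of nonzero differences = 8.
Nonzero differences (with sign): +2, -8, -5, -4, -6, -1, -6, -3
Step 2: Count signs: positive = 1, negative = 7.
Step 3: Under H0: P(positive) = 0.5, so the number of positives S ~ Bin(8, 0.5).
Step 4: Two-sided exact p-value = sum of Bin(8,0.5) probabilities at or below the observed probability = 0.070312.
Step 5: alpha = 0.05. fail to reject H0.

n_eff = 8, pos = 1, neg = 7, p = 0.070312, fail to reject H0.


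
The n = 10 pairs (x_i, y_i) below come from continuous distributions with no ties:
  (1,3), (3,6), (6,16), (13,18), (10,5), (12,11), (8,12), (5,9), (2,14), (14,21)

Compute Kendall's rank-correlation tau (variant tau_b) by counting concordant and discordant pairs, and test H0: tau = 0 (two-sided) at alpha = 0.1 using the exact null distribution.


Step 1: Enumerate the 45 unordered pairs (i,j) with i<j and classify each by sign(x_j-x_i) * sign(y_j-y_i).
  (1,2):dx=+2,dy=+3->C; (1,3):dx=+5,dy=+13->C; (1,4):dx=+12,dy=+15->C; (1,5):dx=+9,dy=+2->C
  (1,6):dx=+11,dy=+8->C; (1,7):dx=+7,dy=+9->C; (1,8):dx=+4,dy=+6->C; (1,9):dx=+1,dy=+11->C
  (1,10):dx=+13,dy=+18->C; (2,3):dx=+3,dy=+10->C; (2,4):dx=+10,dy=+12->C; (2,5):dx=+7,dy=-1->D
  (2,6):dx=+9,dy=+5->C; (2,7):dx=+5,dy=+6->C; (2,8):dx=+2,dy=+3->C; (2,9):dx=-1,dy=+8->D
  (2,10):dx=+11,dy=+15->C; (3,4):dx=+7,dy=+2->C; (3,5):dx=+4,dy=-11->D; (3,6):dx=+6,dy=-5->D
  (3,7):dx=+2,dy=-4->D; (3,8):dx=-1,dy=-7->C; (3,9):dx=-4,dy=-2->C; (3,10):dx=+8,dy=+5->C
  (4,5):dx=-3,dy=-13->C; (4,6):dx=-1,dy=-7->C; (4,7):dx=-5,dy=-6->C; (4,8):dx=-8,dy=-9->C
  (4,9):dx=-11,dy=-4->C; (4,10):dx=+1,dy=+3->C; (5,6):dx=+2,dy=+6->C; (5,7):dx=-2,dy=+7->D
  (5,8):dx=-5,dy=+4->D; (5,9):dx=-8,dy=+9->D; (5,10):dx=+4,dy=+16->C; (6,7):dx=-4,dy=+1->D
  (6,8):dx=-7,dy=-2->C; (6,9):dx=-10,dy=+3->D; (6,10):dx=+2,dy=+10->C; (7,8):dx=-3,dy=-3->C
  (7,9):dx=-6,dy=+2->D; (7,10):dx=+6,dy=+9->C; (8,9):dx=-3,dy=+5->D; (8,10):dx=+9,dy=+12->C
  (9,10):dx=+12,dy=+7->C
Step 2: C = 33, D = 12, total pairs = 45.
Step 3: tau = (C - D)/(n(n-1)/2) = (33 - 12)/45 = 0.466667.
Step 4: Exact two-sided p-value (enumerate n! = 3628800 permutations of y under H0): p = 0.072550.
Step 5: alpha = 0.1. reject H0.

tau_b = 0.4667 (C=33, D=12), p = 0.072550, reject H0.


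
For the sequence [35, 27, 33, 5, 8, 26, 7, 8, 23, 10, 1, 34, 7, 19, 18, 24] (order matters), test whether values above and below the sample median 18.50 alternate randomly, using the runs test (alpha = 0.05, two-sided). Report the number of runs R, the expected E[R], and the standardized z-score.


Step 1: Compute median = 18.50; label A = above, B = below.
Labels in order: AAABBABBABBABABA  (n_A = 8, n_B = 8)
Step 2: Count runs R = 11.
Step 3: Under H0 (random ordering), E[R] = 2*n_A*n_B/(n_A+n_B) + 1 = 2*8*8/16 + 1 = 9.0000.
        Var[R] = 2*n_A*n_B*(2*n_A*n_B - n_A - n_B) / ((n_A+n_B)^2 * (n_A+n_B-1)) = 14336/3840 = 3.7333.
        SD[R] = 1.9322.
Step 4: Continuity-corrected z = (R - 0.5 - E[R]) / SD[R] = (11 - 0.5 - 9.0000) / 1.9322 = 0.7763.
Step 5: Two-sided p-value via normal approximation = 2*(1 - Phi(|z|)) = 0.437558.
Step 6: alpha = 0.05. fail to reject H0.

R = 11, z = 0.7763, p = 0.437558, fail to reject H0.


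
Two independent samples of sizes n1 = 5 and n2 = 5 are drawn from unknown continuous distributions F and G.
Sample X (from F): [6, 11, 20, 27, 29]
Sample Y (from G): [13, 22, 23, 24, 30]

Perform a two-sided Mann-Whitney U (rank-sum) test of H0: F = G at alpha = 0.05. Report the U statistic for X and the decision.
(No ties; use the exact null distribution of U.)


Step 1: Combine and sort all 10 observations; assign midranks.
sorted (value, group): (6,X), (11,X), (13,Y), (20,X), (22,Y), (23,Y), (24,Y), (27,X), (29,X), (30,Y)
ranks: 6->1, 11->2, 13->3, 20->4, 22->5, 23->6, 24->7, 27->8, 29->9, 30->10
Step 2: Rank sum for X: R1 = 1 + 2 + 4 + 8 + 9 = 24.
Step 3: U_X = R1 - n1(n1+1)/2 = 24 - 5*6/2 = 24 - 15 = 9.
       U_Y = n1*n2 - U_X = 25 - 9 = 16.
Step 4: No ties, so the exact null distribution of U (based on enumerating the C(10,5) = 252 equally likely rank assignments) gives the two-sided p-value.
Step 5: p-value = 0.547619; compare to alpha = 0.05. fail to reject H0.

U_X = 9, p = 0.547619, fail to reject H0 at alpha = 0.05.


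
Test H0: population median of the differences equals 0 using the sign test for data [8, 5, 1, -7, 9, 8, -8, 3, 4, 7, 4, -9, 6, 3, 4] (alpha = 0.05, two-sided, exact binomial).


Step 1: Discard zero differences. Original n = 15; n_eff = number of nonzero differences = 15.
Nonzero differences (with sign): +8, +5, +1, -7, +9, +8, -8, +3, +4, +7, +4, -9, +6, +3, +4
Step 2: Count signs: positive = 12, negative = 3.
Step 3: Under H0: P(positive) = 0.5, so the number of positives S ~ Bin(15, 0.5).
Step 4: Two-sided exact p-value = sum of Bin(15,0.5) probabilities at or below the observed probability = 0.035156.
Step 5: alpha = 0.05. reject H0.

n_eff = 15, pos = 12, neg = 3, p = 0.035156, reject H0.


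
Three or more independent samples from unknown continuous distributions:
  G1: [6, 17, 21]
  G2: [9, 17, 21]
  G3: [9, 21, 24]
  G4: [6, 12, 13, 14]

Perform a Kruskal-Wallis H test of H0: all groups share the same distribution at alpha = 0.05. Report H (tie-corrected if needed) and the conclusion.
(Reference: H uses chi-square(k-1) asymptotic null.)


Step 1: Combine all N = 13 observations and assign midranks.
sorted (value, group, rank): (6,G1,1.5), (6,G4,1.5), (9,G2,3.5), (9,G3,3.5), (12,G4,5), (13,G4,6), (14,G4,7), (17,G1,8.5), (17,G2,8.5), (21,G1,11), (21,G2,11), (21,G3,11), (24,G3,13)
Step 2: Sum ranks within each group.
R_1 = 21 (n_1 = 3)
R_2 = 23 (n_2 = 3)
R_3 = 27.5 (n_3 = 3)
R_4 = 19.5 (n_4 = 4)
Step 3: H = 12/(N(N+1)) * sum(R_i^2/n_i) - 3(N+1)
     = 12/(13*14) * (21^2/3 + 23^2/3 + 27.5^2/3 + 19.5^2/4) - 3*14
     = 0.065934 * 670.479 - 42
     = 2.207418.
Step 4: Ties present; correction factor C = 1 - 42/(13^3 - 13) = 0.980769. Corrected H = 2.207418 / 0.980769 = 2.250700.
Step 5: Under H0, H ~ chi^2(3); p-value = 0.522031.
Step 6: alpha = 0.05. fail to reject H0.

H = 2.2507, df = 3, p = 0.522031, fail to reject H0.


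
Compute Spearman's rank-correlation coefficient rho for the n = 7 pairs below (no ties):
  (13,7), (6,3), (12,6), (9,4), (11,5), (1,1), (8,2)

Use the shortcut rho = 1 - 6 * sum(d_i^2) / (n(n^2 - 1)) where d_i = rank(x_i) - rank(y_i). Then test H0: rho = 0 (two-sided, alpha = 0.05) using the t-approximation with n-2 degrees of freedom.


Step 1: Rank x and y separately (midranks; no ties here).
rank(x): 13->7, 6->2, 12->6, 9->4, 11->5, 1->1, 8->3
rank(y): 7->7, 3->3, 6->6, 4->4, 5->5, 1->1, 2->2
Step 2: d_i = R_x(i) - R_y(i); compute d_i^2.
  (7-7)^2=0, (2-3)^2=1, (6-6)^2=0, (4-4)^2=0, (5-5)^2=0, (1-1)^2=0, (3-2)^2=1
sum(d^2) = 2.
Step 3: rho = 1 - 6*2 / (7*(7^2 - 1)) = 1 - 12/336 = 0.964286.
Step 4: Under H0, t = rho * sqrt((n-2)/(1-rho^2)) = 8.1408 ~ t(5).
Step 5: Two-sided p-value from the t-distribution with 5 df = 0.000454.
Step 6: alpha = 0.05. reject H0.

rho = 0.9643, p = 0.000454, reject H0 at alpha = 0.05.


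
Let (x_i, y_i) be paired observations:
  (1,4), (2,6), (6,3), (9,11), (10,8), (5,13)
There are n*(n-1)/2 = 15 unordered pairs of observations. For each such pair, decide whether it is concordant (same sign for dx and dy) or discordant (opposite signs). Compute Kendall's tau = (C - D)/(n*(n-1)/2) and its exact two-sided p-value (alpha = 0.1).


Step 1: Enumerate the 15 unordered pairs (i,j) with i<j and classify each by sign(x_j-x_i) * sign(y_j-y_i).
  (1,2):dx=+1,dy=+2->C; (1,3):dx=+5,dy=-1->D; (1,4):dx=+8,dy=+7->C; (1,5):dx=+9,dy=+4->C
  (1,6):dx=+4,dy=+9->C; (2,3):dx=+4,dy=-3->D; (2,4):dx=+7,dy=+5->C; (2,5):dx=+8,dy=+2->C
  (2,6):dx=+3,dy=+7->C; (3,4):dx=+3,dy=+8->C; (3,5):dx=+4,dy=+5->C; (3,6):dx=-1,dy=+10->D
  (4,5):dx=+1,dy=-3->D; (4,6):dx=-4,dy=+2->D; (5,6):dx=-5,dy=+5->D
Step 2: C = 9, D = 6, total pairs = 15.
Step 3: tau = (C - D)/(n(n-1)/2) = (9 - 6)/15 = 0.200000.
Step 4: Exact two-sided p-value (enumerate n! = 720 permutations of y under H0): p = 0.719444.
Step 5: alpha = 0.1. fail to reject H0.

tau_b = 0.2000 (C=9, D=6), p = 0.719444, fail to reject H0.


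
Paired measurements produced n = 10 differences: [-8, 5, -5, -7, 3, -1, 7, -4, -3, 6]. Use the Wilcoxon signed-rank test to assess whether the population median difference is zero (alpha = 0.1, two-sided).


Step 1: Drop any zero differences (none here) and take |d_i|.
|d| = [8, 5, 5, 7, 3, 1, 7, 4, 3, 6]
Step 2: Midrank |d_i| (ties get averaged ranks).
ranks: |8|->10, |5|->5.5, |5|->5.5, |7|->8.5, |3|->2.5, |1|->1, |7|->8.5, |4|->4, |3|->2.5, |6|->7
Step 3: Attach original signs; sum ranks with positive sign and with negative sign.
W+ = 5.5 + 2.5 + 8.5 + 7 = 23.5
W- = 10 + 5.5 + 8.5 + 1 + 4 + 2.5 = 31.5
(Check: W+ + W- = 55 should equal n(n+1)/2 = 55.)
Step 4: Test statistic W = min(W+, W-) = 23.5.
Step 5: Ties in |d|, so use the tie-corrected normal approximation.
        E[W] = n(n+1)/4 = 10*11/4 = 27.5.
        Tie groups: |d|=3 (t=2), |d|=5 (t=2), |d|=7 (t=2); sum(t^3 - t) = 18.
        Var[W] = n(n+1)(2n+1)/24 - sum(t^3-t)/48 = 2310/24 - 18/48 = 95.875.
        z = (W - E[W]) / sqrt(Var[W]) = (23.5 - 27.5) / 9.7916 = -0.4085.
        Two-sided p = 2*Phi(z) = 0.682896.
Step 6: alpha = 0.1. fail to reject H0.

W+ = 23.5, W- = 31.5, W = min = 23.5, p = 0.682896, fail to reject H0.


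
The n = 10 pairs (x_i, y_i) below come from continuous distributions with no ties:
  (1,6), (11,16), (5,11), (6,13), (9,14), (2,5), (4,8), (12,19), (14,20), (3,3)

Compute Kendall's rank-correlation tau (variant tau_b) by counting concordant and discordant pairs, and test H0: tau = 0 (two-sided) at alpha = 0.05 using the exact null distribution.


Step 1: Enumerate the 45 unordered pairs (i,j) with i<j and classify each by sign(x_j-x_i) * sign(y_j-y_i).
  (1,2):dx=+10,dy=+10->C; (1,3):dx=+4,dy=+5->C; (1,4):dx=+5,dy=+7->C; (1,5):dx=+8,dy=+8->C
  (1,6):dx=+1,dy=-1->D; (1,7):dx=+3,dy=+2->C; (1,8):dx=+11,dy=+13->C; (1,9):dx=+13,dy=+14->C
  (1,10):dx=+2,dy=-3->D; (2,3):dx=-6,dy=-5->C; (2,4):dx=-5,dy=-3->C; (2,5):dx=-2,dy=-2->C
  (2,6):dx=-9,dy=-11->C; (2,7):dx=-7,dy=-8->C; (2,8):dx=+1,dy=+3->C; (2,9):dx=+3,dy=+4->C
  (2,10):dx=-8,dy=-13->C; (3,4):dx=+1,dy=+2->C; (3,5):dx=+4,dy=+3->C; (3,6):dx=-3,dy=-6->C
  (3,7):dx=-1,dy=-3->C; (3,8):dx=+7,dy=+8->C; (3,9):dx=+9,dy=+9->C; (3,10):dx=-2,dy=-8->C
  (4,5):dx=+3,dy=+1->C; (4,6):dx=-4,dy=-8->C; (4,7):dx=-2,dy=-5->C; (4,8):dx=+6,dy=+6->C
  (4,9):dx=+8,dy=+7->C; (4,10):dx=-3,dy=-10->C; (5,6):dx=-7,dy=-9->C; (5,7):dx=-5,dy=-6->C
  (5,8):dx=+3,dy=+5->C; (5,9):dx=+5,dy=+6->C; (5,10):dx=-6,dy=-11->C; (6,7):dx=+2,dy=+3->C
  (6,8):dx=+10,dy=+14->C; (6,9):dx=+12,dy=+15->C; (6,10):dx=+1,dy=-2->D; (7,8):dx=+8,dy=+11->C
  (7,9):dx=+10,dy=+12->C; (7,10):dx=-1,dy=-5->C; (8,9):dx=+2,dy=+1->C; (8,10):dx=-9,dy=-16->C
  (9,10):dx=-11,dy=-17->C
Step 2: C = 42, D = 3, total pairs = 45.
Step 3: tau = (C - D)/(n(n-1)/2) = (42 - 3)/45 = 0.866667.
Step 4: Exact two-sided p-value (enumerate n! = 3628800 permutations of y under H0): p = 0.000115.
Step 5: alpha = 0.05. reject H0.

tau_b = 0.8667 (C=42, D=3), p = 0.000115, reject H0.


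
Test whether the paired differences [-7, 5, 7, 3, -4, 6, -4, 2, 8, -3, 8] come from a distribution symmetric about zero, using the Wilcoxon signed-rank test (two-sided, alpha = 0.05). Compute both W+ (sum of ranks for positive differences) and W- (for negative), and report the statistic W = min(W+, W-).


Step 1: Drop any zero differences (none here) and take |d_i|.
|d| = [7, 5, 7, 3, 4, 6, 4, 2, 8, 3, 8]
Step 2: Midrank |d_i| (ties get averaged ranks).
ranks: |7|->8.5, |5|->6, |7|->8.5, |3|->2.5, |4|->4.5, |6|->7, |4|->4.5, |2|->1, |8|->10.5, |3|->2.5, |8|->10.5
Step 3: Attach original signs; sum ranks with positive sign and with negative sign.
W+ = 6 + 8.5 + 2.5 + 7 + 1 + 10.5 + 10.5 = 46
W- = 8.5 + 4.5 + 4.5 + 2.5 = 20
(Check: W+ + W- = 66 should equal n(n+1)/2 = 66.)
Step 4: Test statistic W = min(W+, W-) = 20.
Step 5: Ties in |d|, so use the tie-corrected normal approximation.
        E[W] = n(n+1)/4 = 11*12/4 = 33.
        Tie groups: |d|=3 (t=2), |d|=4 (t=2), |d|=7 (t=2), |d|=8 (t=2); sum(t^3 - t) = 24.
        Var[W] = n(n+1)(2n+1)/24 - sum(t^3-t)/48 = 3036/24 - 24/48 = 126.
        z = (W - E[W]) / sqrt(Var[W]) = (20 - 33) / 11.2250 = -1.1581.
        Two-sided p = 2*Phi(z) = 0.246810.
Step 6: alpha = 0.05. fail to reject H0.

W+ = 46, W- = 20, W = min = 20, p = 0.246810, fail to reject H0.


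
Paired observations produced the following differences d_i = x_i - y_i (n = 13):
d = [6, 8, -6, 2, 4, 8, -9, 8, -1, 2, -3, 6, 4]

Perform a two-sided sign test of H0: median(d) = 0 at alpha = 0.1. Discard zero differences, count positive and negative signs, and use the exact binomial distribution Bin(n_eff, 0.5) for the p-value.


Step 1: Discard zero differences. Original n = 13; n_eff = number of nonzero differences = 13.
Nonzero differences (with sign): +6, +8, -6, +2, +4, +8, -9, +8, -1, +2, -3, +6, +4
Step 2: Count signs: positive = 9, negative = 4.
Step 3: Under H0: P(positive) = 0.5, so the number of positives S ~ Bin(13, 0.5).
Step 4: Two-sided exact p-value = sum of Bin(13,0.5) probabilities at or below the observed probability = 0.266846.
Step 5: alpha = 0.1. fail to reject H0.

n_eff = 13, pos = 9, neg = 4, p = 0.266846, fail to reject H0.


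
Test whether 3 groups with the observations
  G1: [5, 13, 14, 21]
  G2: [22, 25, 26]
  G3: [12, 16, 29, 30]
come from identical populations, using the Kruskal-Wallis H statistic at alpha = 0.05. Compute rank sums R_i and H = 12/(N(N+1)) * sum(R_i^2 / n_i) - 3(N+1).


Step 1: Combine all N = 11 observations and assign midranks.
sorted (value, group, rank): (5,G1,1), (12,G3,2), (13,G1,3), (14,G1,4), (16,G3,5), (21,G1,6), (22,G2,7), (25,G2,8), (26,G2,9), (29,G3,10), (30,G3,11)
Step 2: Sum ranks within each group.
R_1 = 14 (n_1 = 4)
R_2 = 24 (n_2 = 3)
R_3 = 28 (n_3 = 4)
Step 3: H = 12/(N(N+1)) * sum(R_i^2/n_i) - 3(N+1)
     = 12/(11*12) * (14^2/4 + 24^2/3 + 28^2/4) - 3*12
     = 0.090909 * 437 - 36
     = 3.727273.
Step 4: No ties, so H is used without correction.
Step 5: Under H0, H ~ chi^2(2); p-value = 0.155108.
Step 6: alpha = 0.05. fail to reject H0.

H = 3.7273, df = 2, p = 0.155108, fail to reject H0.


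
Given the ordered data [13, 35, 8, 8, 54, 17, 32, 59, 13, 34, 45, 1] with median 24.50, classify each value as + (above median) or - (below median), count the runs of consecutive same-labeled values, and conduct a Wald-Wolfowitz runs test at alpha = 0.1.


Step 1: Compute median = 24.50; label A = above, B = below.
Labels in order: BABBABAABAAB  (n_A = 6, n_B = 6)
Step 2: Count runs R = 9.
Step 3: Under H0 (random ordering), E[R] = 2*n_A*n_B/(n_A+n_B) + 1 = 2*6*6/12 + 1 = 7.0000.
        Var[R] = 2*n_A*n_B*(2*n_A*n_B - n_A - n_B) / ((n_A+n_B)^2 * (n_A+n_B-1)) = 4320/1584 = 2.7273.
        SD[R] = 1.6514.
Step 4: Continuity-corrected z = (R - 0.5 - E[R]) / SD[R] = (9 - 0.5 - 7.0000) / 1.6514 = 0.9083.
Step 5: Two-sided p-value via normal approximation = 2*(1 - Phi(|z|)) = 0.363722.
Step 6: alpha = 0.1. fail to reject H0.

R = 9, z = 0.9083, p = 0.363722, fail to reject H0.


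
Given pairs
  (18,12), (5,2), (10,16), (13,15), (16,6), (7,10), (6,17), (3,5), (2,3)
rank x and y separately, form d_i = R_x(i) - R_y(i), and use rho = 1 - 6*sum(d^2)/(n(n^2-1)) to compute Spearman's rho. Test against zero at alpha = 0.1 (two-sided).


Step 1: Rank x and y separately (midranks; no ties here).
rank(x): 18->9, 5->3, 10->6, 13->7, 16->8, 7->5, 6->4, 3->2, 2->1
rank(y): 12->6, 2->1, 16->8, 15->7, 6->4, 10->5, 17->9, 5->3, 3->2
Step 2: d_i = R_x(i) - R_y(i); compute d_i^2.
  (9-6)^2=9, (3-1)^2=4, (6-8)^2=4, (7-7)^2=0, (8-4)^2=16, (5-5)^2=0, (4-9)^2=25, (2-3)^2=1, (1-2)^2=1
sum(d^2) = 60.
Step 3: rho = 1 - 6*60 / (9*(9^2 - 1)) = 1 - 360/720 = 0.500000.
Step 4: Under H0, t = rho * sqrt((n-2)/(1-rho^2)) = 1.5275 ~ t(7).
Step 5: Two-sided p-value from the t-distribution with 7 df = 0.170471.
Step 6: alpha = 0.1. fail to reject H0.

rho = 0.5000, p = 0.170471, fail to reject H0 at alpha = 0.1.


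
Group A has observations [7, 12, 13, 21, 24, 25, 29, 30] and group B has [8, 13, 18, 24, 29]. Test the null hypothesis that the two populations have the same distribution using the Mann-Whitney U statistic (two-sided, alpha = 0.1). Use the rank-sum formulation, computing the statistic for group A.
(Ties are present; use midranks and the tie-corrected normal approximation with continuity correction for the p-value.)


Step 1: Combine and sort all 13 observations; assign midranks.
sorted (value, group): (7,X), (8,Y), (12,X), (13,X), (13,Y), (18,Y), (21,X), (24,X), (24,Y), (25,X), (29,X), (29,Y), (30,X)
ranks: 7->1, 8->2, 12->3, 13->4.5, 13->4.5, 18->6, 21->7, 24->8.5, 24->8.5, 25->10, 29->11.5, 29->11.5, 30->13
Step 2: Rank sum for X: R1 = 1 + 3 + 4.5 + 7 + 8.5 + 10 + 11.5 + 13 = 58.5.
Step 3: U_X = R1 - n1(n1+1)/2 = 58.5 - 8*9/2 = 58.5 - 36 = 22.5.
       U_Y = n1*n2 - U_X = 40 - 22.5 = 17.5.
Step 4: Ties are present, so use the tie-corrected normal approximation (with continuity correction) for the p-value.
Step 5: p-value = 0.768770; compare to alpha = 0.1. fail to reject H0.

U_X = 22.5, p = 0.768770, fail to reject H0 at alpha = 0.1.


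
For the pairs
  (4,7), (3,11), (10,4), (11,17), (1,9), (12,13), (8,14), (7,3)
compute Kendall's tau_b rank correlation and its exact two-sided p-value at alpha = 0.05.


Step 1: Enumerate the 28 unordered pairs (i,j) with i<j and classify each by sign(x_j-x_i) * sign(y_j-y_i).
  (1,2):dx=-1,dy=+4->D; (1,3):dx=+6,dy=-3->D; (1,4):dx=+7,dy=+10->C; (1,5):dx=-3,dy=+2->D
  (1,6):dx=+8,dy=+6->C; (1,7):dx=+4,dy=+7->C; (1,8):dx=+3,dy=-4->D; (2,3):dx=+7,dy=-7->D
  (2,4):dx=+8,dy=+6->C; (2,5):dx=-2,dy=-2->C; (2,6):dx=+9,dy=+2->C; (2,7):dx=+5,dy=+3->C
  (2,8):dx=+4,dy=-8->D; (3,4):dx=+1,dy=+13->C; (3,5):dx=-9,dy=+5->D; (3,6):dx=+2,dy=+9->C
  (3,7):dx=-2,dy=+10->D; (3,8):dx=-3,dy=-1->C; (4,5):dx=-10,dy=-8->C; (4,6):dx=+1,dy=-4->D
  (4,7):dx=-3,dy=-3->C; (4,8):dx=-4,dy=-14->C; (5,6):dx=+11,dy=+4->C; (5,7):dx=+7,dy=+5->C
  (5,8):dx=+6,dy=-6->D; (6,7):dx=-4,dy=+1->D; (6,8):dx=-5,dy=-10->C; (7,8):dx=-1,dy=-11->C
Step 2: C = 17, D = 11, total pairs = 28.
Step 3: tau = (C - D)/(n(n-1)/2) = (17 - 11)/28 = 0.214286.
Step 4: Exact two-sided p-value (enumerate n! = 40320 permutations of y under H0): p = 0.548413.
Step 5: alpha = 0.05. fail to reject H0.

tau_b = 0.2143 (C=17, D=11), p = 0.548413, fail to reject H0.


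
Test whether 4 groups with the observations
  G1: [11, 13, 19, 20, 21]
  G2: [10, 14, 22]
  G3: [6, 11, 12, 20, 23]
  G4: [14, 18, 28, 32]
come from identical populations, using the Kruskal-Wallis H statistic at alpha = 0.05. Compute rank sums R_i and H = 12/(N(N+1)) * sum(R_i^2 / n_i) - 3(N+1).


Step 1: Combine all N = 17 observations and assign midranks.
sorted (value, group, rank): (6,G3,1), (10,G2,2), (11,G1,3.5), (11,G3,3.5), (12,G3,5), (13,G1,6), (14,G2,7.5), (14,G4,7.5), (18,G4,9), (19,G1,10), (20,G1,11.5), (20,G3,11.5), (21,G1,13), (22,G2,14), (23,G3,15), (28,G4,16), (32,G4,17)
Step 2: Sum ranks within each group.
R_1 = 44 (n_1 = 5)
R_2 = 23.5 (n_2 = 3)
R_3 = 36 (n_3 = 5)
R_4 = 49.5 (n_4 = 4)
Step 3: H = 12/(N(N+1)) * sum(R_i^2/n_i) - 3(N+1)
     = 12/(17*18) * (44^2/5 + 23.5^2/3 + 36^2/5 + 49.5^2/4) - 3*18
     = 0.039216 * 1443.05 - 54
     = 2.590033.
Step 4: Ties present; correction factor C = 1 - 18/(17^3 - 17) = 0.996324. Corrected H = 2.590033 / 0.996324 = 2.599590.
Step 5: Under H0, H ~ chi^2(3); p-value = 0.457561.
Step 6: alpha = 0.05. fail to reject H0.

H = 2.5996, df = 3, p = 0.457561, fail to reject H0.


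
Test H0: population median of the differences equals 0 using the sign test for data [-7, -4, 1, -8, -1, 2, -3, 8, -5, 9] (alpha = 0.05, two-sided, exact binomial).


Step 1: Discard zero differences. Original n = 10; n_eff = number of nonzero differences = 10.
Nonzero differences (with sign): -7, -4, +1, -8, -1, +2, -3, +8, -5, +9
Step 2: Count signs: positive = 4, negative = 6.
Step 3: Under H0: P(positive) = 0.5, so the number of positives S ~ Bin(10, 0.5).
Step 4: Two-sided exact p-value = sum of Bin(10,0.5) probabilities at or below the observed probability = 0.753906.
Step 5: alpha = 0.05. fail to reject H0.

n_eff = 10, pos = 4, neg = 6, p = 0.753906, fail to reject H0.


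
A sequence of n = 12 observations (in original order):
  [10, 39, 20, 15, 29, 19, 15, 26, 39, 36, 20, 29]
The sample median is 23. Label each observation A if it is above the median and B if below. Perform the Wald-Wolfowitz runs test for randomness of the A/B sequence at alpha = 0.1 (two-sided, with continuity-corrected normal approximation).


Step 1: Compute median = 23; label A = above, B = below.
Labels in order: BABBABBAAABA  (n_A = 6, n_B = 6)
Step 2: Count runs R = 8.
Step 3: Under H0 (random ordering), E[R] = 2*n_A*n_B/(n_A+n_B) + 1 = 2*6*6/12 + 1 = 7.0000.
        Var[R] = 2*n_A*n_B*(2*n_A*n_B - n_A - n_B) / ((n_A+n_B)^2 * (n_A+n_B-1)) = 4320/1584 = 2.7273.
        SD[R] = 1.6514.
Step 4: Continuity-corrected z = (R - 0.5 - E[R]) / SD[R] = (8 - 0.5 - 7.0000) / 1.6514 = 0.3028.
Step 5: Two-sided p-value via normal approximation = 2*(1 - Phi(|z|)) = 0.762069.
Step 6: alpha = 0.1. fail to reject H0.

R = 8, z = 0.3028, p = 0.762069, fail to reject H0.


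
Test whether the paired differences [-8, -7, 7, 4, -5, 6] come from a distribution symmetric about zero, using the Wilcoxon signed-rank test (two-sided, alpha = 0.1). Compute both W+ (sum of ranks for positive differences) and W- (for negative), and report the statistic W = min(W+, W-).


Step 1: Drop any zero differences (none here) and take |d_i|.
|d| = [8, 7, 7, 4, 5, 6]
Step 2: Midrank |d_i| (ties get averaged ranks).
ranks: |8|->6, |7|->4.5, |7|->4.5, |4|->1, |5|->2, |6|->3
Step 3: Attach original signs; sum ranks with positive sign and with negative sign.
W+ = 4.5 + 1 + 3 = 8.5
W- = 6 + 4.5 + 2 = 12.5
(Check: W+ + W- = 21 should equal n(n+1)/2 = 21.)
Step 4: Test statistic W = min(W+, W-) = 8.5.
Step 5: Ties in |d|, so use the tie-corrected normal approximation.
        E[W] = n(n+1)/4 = 6*7/4 = 10.5.
        Tie groups: |d|=7 (t=2); sum(t^3 - t) = 6.
        Var[W] = n(n+1)(2n+1)/24 - sum(t^3-t)/48 = 546/24 - 6/48 = 22.625.
        z = (W - E[W]) / sqrt(Var[W]) = (8.5 - 10.5) / 4.7566 = -0.4205.
        Two-sided p = 2*Phi(z) = 0.674142.
Step 6: alpha = 0.1. fail to reject H0.

W+ = 8.5, W- = 12.5, W = min = 8.5, p = 0.674142, fail to reject H0.


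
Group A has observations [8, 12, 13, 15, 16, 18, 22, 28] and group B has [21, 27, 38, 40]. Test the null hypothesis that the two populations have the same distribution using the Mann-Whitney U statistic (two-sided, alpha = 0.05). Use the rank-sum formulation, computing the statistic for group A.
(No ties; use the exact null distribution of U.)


Step 1: Combine and sort all 12 observations; assign midranks.
sorted (value, group): (8,X), (12,X), (13,X), (15,X), (16,X), (18,X), (21,Y), (22,X), (27,Y), (28,X), (38,Y), (40,Y)
ranks: 8->1, 12->2, 13->3, 15->4, 16->5, 18->6, 21->7, 22->8, 27->9, 28->10, 38->11, 40->12
Step 2: Rank sum for X: R1 = 1 + 2 + 3 + 4 + 5 + 6 + 8 + 10 = 39.
Step 3: U_X = R1 - n1(n1+1)/2 = 39 - 8*9/2 = 39 - 36 = 3.
       U_Y = n1*n2 - U_X = 32 - 3 = 29.
Step 4: No ties, so the exact null distribution of U (based on enumerating the C(12,8) = 495 equally likely rank assignments) gives the two-sided p-value.
Step 5: p-value = 0.028283; compare to alpha = 0.05. reject H0.

U_X = 3, p = 0.028283, reject H0 at alpha = 0.05.


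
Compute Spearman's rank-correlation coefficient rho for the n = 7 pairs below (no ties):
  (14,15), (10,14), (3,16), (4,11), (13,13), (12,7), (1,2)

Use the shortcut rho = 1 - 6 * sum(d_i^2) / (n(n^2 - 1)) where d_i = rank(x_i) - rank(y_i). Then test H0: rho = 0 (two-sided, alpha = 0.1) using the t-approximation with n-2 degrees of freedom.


Step 1: Rank x and y separately (midranks; no ties here).
rank(x): 14->7, 10->4, 3->2, 4->3, 13->6, 12->5, 1->1
rank(y): 15->6, 14->5, 16->7, 11->3, 13->4, 7->2, 2->1
Step 2: d_i = R_x(i) - R_y(i); compute d_i^2.
  (7-6)^2=1, (4-5)^2=1, (2-7)^2=25, (3-3)^2=0, (6-4)^2=4, (5-2)^2=9, (1-1)^2=0
sum(d^2) = 40.
Step 3: rho = 1 - 6*40 / (7*(7^2 - 1)) = 1 - 240/336 = 0.285714.
Step 4: Under H0, t = rho * sqrt((n-2)/(1-rho^2)) = 0.6667 ~ t(5).
Step 5: Two-sided p-value from the t-distribution with 5 df = 0.534509.
Step 6: alpha = 0.1. fail to reject H0.

rho = 0.2857, p = 0.534509, fail to reject H0 at alpha = 0.1.


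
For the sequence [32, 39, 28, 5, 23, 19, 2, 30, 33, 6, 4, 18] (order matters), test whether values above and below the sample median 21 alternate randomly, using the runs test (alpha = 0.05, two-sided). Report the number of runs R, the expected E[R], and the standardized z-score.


Step 1: Compute median = 21; label A = above, B = below.
Labels in order: AAABABBAABBB  (n_A = 6, n_B = 6)
Step 2: Count runs R = 6.
Step 3: Under H0 (random ordering), E[R] = 2*n_A*n_B/(n_A+n_B) + 1 = 2*6*6/12 + 1 = 7.0000.
        Var[R] = 2*n_A*n_B*(2*n_A*n_B - n_A - n_B) / ((n_A+n_B)^2 * (n_A+n_B-1)) = 4320/1584 = 2.7273.
        SD[R] = 1.6514.
Step 4: Continuity-corrected z = (R + 0.5 - E[R]) / SD[R] = (6 + 0.5 - 7.0000) / 1.6514 = -0.3028.
Step 5: Two-sided p-value via normal approximation = 2*(1 - Phi(|z|)) = 0.762069.
Step 6: alpha = 0.05. fail to reject H0.

R = 6, z = -0.3028, p = 0.762069, fail to reject H0.


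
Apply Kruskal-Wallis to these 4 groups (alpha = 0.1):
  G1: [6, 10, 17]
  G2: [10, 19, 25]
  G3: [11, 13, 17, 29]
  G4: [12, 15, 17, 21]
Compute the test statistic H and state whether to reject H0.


Step 1: Combine all N = 14 observations and assign midranks.
sorted (value, group, rank): (6,G1,1), (10,G1,2.5), (10,G2,2.5), (11,G3,4), (12,G4,5), (13,G3,6), (15,G4,7), (17,G1,9), (17,G3,9), (17,G4,9), (19,G2,11), (21,G4,12), (25,G2,13), (29,G3,14)
Step 2: Sum ranks within each group.
R_1 = 12.5 (n_1 = 3)
R_2 = 26.5 (n_2 = 3)
R_3 = 33 (n_3 = 4)
R_4 = 33 (n_4 = 4)
Step 3: H = 12/(N(N+1)) * sum(R_i^2/n_i) - 3(N+1)
     = 12/(14*15) * (12.5^2/3 + 26.5^2/3 + 33^2/4 + 33^2/4) - 3*15
     = 0.057143 * 830.667 - 45
     = 2.466667.
Step 4: Ties present; correction factor C = 1 - 30/(14^3 - 14) = 0.989011. Corrected H = 2.466667 / 0.989011 = 2.494074.
Step 5: Under H0, H ~ chi^2(3); p-value = 0.476363.
Step 6: alpha = 0.1. fail to reject H0.

H = 2.4941, df = 3, p = 0.476363, fail to reject H0.


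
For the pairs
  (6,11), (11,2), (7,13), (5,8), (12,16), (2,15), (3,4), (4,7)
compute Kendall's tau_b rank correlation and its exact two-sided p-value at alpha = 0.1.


Step 1: Enumerate the 28 unordered pairs (i,j) with i<j and classify each by sign(x_j-x_i) * sign(y_j-y_i).
  (1,2):dx=+5,dy=-9->D; (1,3):dx=+1,dy=+2->C; (1,4):dx=-1,dy=-3->C; (1,5):dx=+6,dy=+5->C
  (1,6):dx=-4,dy=+4->D; (1,7):dx=-3,dy=-7->C; (1,8):dx=-2,dy=-4->C; (2,3):dx=-4,dy=+11->D
  (2,4):dx=-6,dy=+6->D; (2,5):dx=+1,dy=+14->C; (2,6):dx=-9,dy=+13->D; (2,7):dx=-8,dy=+2->D
  (2,8):dx=-7,dy=+5->D; (3,4):dx=-2,dy=-5->C; (3,5):dx=+5,dy=+3->C; (3,6):dx=-5,dy=+2->D
  (3,7):dx=-4,dy=-9->C; (3,8):dx=-3,dy=-6->C; (4,5):dx=+7,dy=+8->C; (4,6):dx=-3,dy=+7->D
  (4,7):dx=-2,dy=-4->C; (4,8):dx=-1,dy=-1->C; (5,6):dx=-10,dy=-1->C; (5,7):dx=-9,dy=-12->C
  (5,8):dx=-8,dy=-9->C; (6,7):dx=+1,dy=-11->D; (6,8):dx=+2,dy=-8->D; (7,8):dx=+1,dy=+3->C
Step 2: C = 17, D = 11, total pairs = 28.
Step 3: tau = (C - D)/(n(n-1)/2) = (17 - 11)/28 = 0.214286.
Step 4: Exact two-sided p-value (enumerate n! = 40320 permutations of y under H0): p = 0.548413.
Step 5: alpha = 0.1. fail to reject H0.

tau_b = 0.2143 (C=17, D=11), p = 0.548413, fail to reject H0.


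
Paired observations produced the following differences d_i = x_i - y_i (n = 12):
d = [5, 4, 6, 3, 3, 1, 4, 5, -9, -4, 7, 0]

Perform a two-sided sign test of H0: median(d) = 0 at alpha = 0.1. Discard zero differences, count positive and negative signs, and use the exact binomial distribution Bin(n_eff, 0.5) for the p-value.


Step 1: Discard zero differences. Original n = 12; n_eff = number of nonzero differences = 11.
Nonzero differences (with sign): +5, +4, +6, +3, +3, +1, +4, +5, -9, -4, +7
Step 2: Count signs: positive = 9, negative = 2.
Step 3: Under H0: P(positive) = 0.5, so the number of positives S ~ Bin(11, 0.5).
Step 4: Two-sided exact p-value = sum of Bin(11,0.5) probabilities at or below the observed probability = 0.065430.
Step 5: alpha = 0.1. reject H0.

n_eff = 11, pos = 9, neg = 2, p = 0.065430, reject H0.


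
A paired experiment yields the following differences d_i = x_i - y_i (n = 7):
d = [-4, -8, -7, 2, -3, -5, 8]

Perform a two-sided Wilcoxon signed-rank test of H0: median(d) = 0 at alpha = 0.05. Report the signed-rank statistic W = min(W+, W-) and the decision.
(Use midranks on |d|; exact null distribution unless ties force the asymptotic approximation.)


Step 1: Drop any zero differences (none here) and take |d_i|.
|d| = [4, 8, 7, 2, 3, 5, 8]
Step 2: Midrank |d_i| (ties get averaged ranks).
ranks: |4|->3, |8|->6.5, |7|->5, |2|->1, |3|->2, |5|->4, |8|->6.5
Step 3: Attach original signs; sum ranks with positive sign and with negative sign.
W+ = 1 + 6.5 = 7.5
W- = 3 + 6.5 + 5 + 2 + 4 = 20.5
(Check: W+ + W- = 28 should equal n(n+1)/2 = 28.)
Step 4: Test statistic W = min(W+, W-) = 7.5.
Step 5: Ties in |d|, so use the tie-corrected normal approximation.
        E[W] = n(n+1)/4 = 7*8/4 = 14.
        Tie groups: |d|=8 (t=2); sum(t^3 - t) = 6.
        Var[W] = n(n+1)(2n+1)/24 - sum(t^3-t)/48 = 840/24 - 6/48 = 34.875.
        z = (W - E[W]) / sqrt(Var[W]) = (7.5 - 14) / 5.9055 = -1.1007.
        Two-sided p = 2*Phi(z) = 0.271041.
Step 6: alpha = 0.05. fail to reject H0.

W+ = 7.5, W- = 20.5, W = min = 7.5, p = 0.271041, fail to reject H0.


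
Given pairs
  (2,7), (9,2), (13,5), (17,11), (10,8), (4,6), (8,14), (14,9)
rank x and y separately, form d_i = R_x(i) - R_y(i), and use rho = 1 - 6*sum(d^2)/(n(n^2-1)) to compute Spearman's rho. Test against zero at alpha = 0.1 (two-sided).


Step 1: Rank x and y separately (midranks; no ties here).
rank(x): 2->1, 9->4, 13->6, 17->8, 10->5, 4->2, 8->3, 14->7
rank(y): 7->4, 2->1, 5->2, 11->7, 8->5, 6->3, 14->8, 9->6
Step 2: d_i = R_x(i) - R_y(i); compute d_i^2.
  (1-4)^2=9, (4-1)^2=9, (6-2)^2=16, (8-7)^2=1, (5-5)^2=0, (2-3)^2=1, (3-8)^2=25, (7-6)^2=1
sum(d^2) = 62.
Step 3: rho = 1 - 6*62 / (8*(8^2 - 1)) = 1 - 372/504 = 0.261905.
Step 4: Under H0, t = rho * sqrt((n-2)/(1-rho^2)) = 0.6647 ~ t(6).
Step 5: Two-sided p-value from the t-distribution with 6 df = 0.530923.
Step 6: alpha = 0.1. fail to reject H0.

rho = 0.2619, p = 0.530923, fail to reject H0 at alpha = 0.1.


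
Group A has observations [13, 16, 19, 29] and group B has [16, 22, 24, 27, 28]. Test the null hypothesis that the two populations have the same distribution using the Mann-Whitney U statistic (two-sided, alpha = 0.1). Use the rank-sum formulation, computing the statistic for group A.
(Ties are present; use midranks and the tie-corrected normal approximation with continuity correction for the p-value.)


Step 1: Combine and sort all 9 observations; assign midranks.
sorted (value, group): (13,X), (16,X), (16,Y), (19,X), (22,Y), (24,Y), (27,Y), (28,Y), (29,X)
ranks: 13->1, 16->2.5, 16->2.5, 19->4, 22->5, 24->6, 27->7, 28->8, 29->9
Step 2: Rank sum for X: R1 = 1 + 2.5 + 4 + 9 = 16.5.
Step 3: U_X = R1 - n1(n1+1)/2 = 16.5 - 4*5/2 = 16.5 - 10 = 6.5.
       U_Y = n1*n2 - U_X = 20 - 6.5 = 13.5.
Step 4: Ties are present, so use the tie-corrected normal approximation (with continuity correction) for the p-value.
Step 5: p-value = 0.460558; compare to alpha = 0.1. fail to reject H0.

U_X = 6.5, p = 0.460558, fail to reject H0 at alpha = 0.1.
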